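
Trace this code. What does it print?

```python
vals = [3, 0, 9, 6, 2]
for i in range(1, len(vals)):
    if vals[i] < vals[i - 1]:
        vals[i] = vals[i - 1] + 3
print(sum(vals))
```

45

i=1: 0<3, vals[1] = 3+3 = 6 → [3, 6, 9, 6, 2]
i=2: 9>=6, unchanged → [3, 6, 9, 6, 2]
i=3: 6<9, vals[3] = 9+3 = 12 → [3, 6, 9, 12, 2]
i=4: 2<12, vals[4] = 12+3 = 15 → [3, 6, 9, 12, 15]
sum = 45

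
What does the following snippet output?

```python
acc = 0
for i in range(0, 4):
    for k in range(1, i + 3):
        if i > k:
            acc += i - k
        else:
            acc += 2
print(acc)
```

26

i=0,k=1: not 0>1, acc = 0+2 = 2
i=0,k=2: not 0>2, acc = 2+2 = 4
i=1,k=1: not 1>1, acc = 4+2 = 6
i=1,k=2: not 1>2, acc = 6+2 = 8
i=1,k=3: not 1>3, acc = 8+2 = 10
i=2,k=1: 2>1, acc = 10+1 = 11
i=2,k=2: not 2>2, acc = 11+2 = 13
i=2,k=3: not 2>3, acc = 13+2 = 15
i=2,k=4: not 2>4, acc = 15+2 = 17
i=3,k=1: 3>1, acc = 17+2 = 19
i=3,k=2: 3>2, acc = 19+1 = 20
i=3,k=3: not 3>3, acc = 20+2 = 22
i=3,k=4: not 3>4, acc = 22+2 = 24
i=3,k=5: not 3>5, acc = 24+2 = 26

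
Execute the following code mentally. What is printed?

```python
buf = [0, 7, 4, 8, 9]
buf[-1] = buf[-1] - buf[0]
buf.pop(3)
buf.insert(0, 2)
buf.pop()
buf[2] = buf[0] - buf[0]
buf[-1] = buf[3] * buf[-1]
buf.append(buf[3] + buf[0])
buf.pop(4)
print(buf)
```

buf[-1] = buf[-1]-buf[0] = 9-0 = 9 → [0, 7, 4, 8, 9]
pop(3) removes 8 → [0, 7, 4, 9]
insert 2 at 0 → [2, 0, 7, 4, 9]
pop() removes 9 → [2, 0, 7, 4]
buf[2] = buf[0]-buf[0] = 2-2 = 0 → [2, 0, 0, 4]
buf[-1] = buf[3]*buf[-1] = 4*4 = 16 → [2, 0, 0, 16]
append buf[3]+buf[0] = 16+2 = 18 → [2, 0, 0, 16, 18]
pop(4) removes 18 → [2, 0, 0, 16]

[2, 0, 0, 16]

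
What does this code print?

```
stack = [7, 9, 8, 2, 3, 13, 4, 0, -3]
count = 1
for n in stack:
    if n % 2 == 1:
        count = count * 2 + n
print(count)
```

n=7: odd, count = 1*2+7 = 9
n=9: odd, count = 9*2+9 = 27
n=8: not odd
n=2: not odd
n=3: odd, count = 27*2+3 = 57
n=13: odd, count = 57*2+13 = 127
n=4: not odd
n=0: not odd
n=-3: odd, count = 127*2+(-3) = 251

251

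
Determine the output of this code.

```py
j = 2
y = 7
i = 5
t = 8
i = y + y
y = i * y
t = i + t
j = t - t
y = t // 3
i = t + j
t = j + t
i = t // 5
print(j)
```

i = 7+7 = 14
y = 14*7 = 98
t = 14+8 = 22
j = 22-22 = 0
y = 22//3 = 7
i = 22+0 = 22
t = 0+22 = 22
i = 22//5 = 4

0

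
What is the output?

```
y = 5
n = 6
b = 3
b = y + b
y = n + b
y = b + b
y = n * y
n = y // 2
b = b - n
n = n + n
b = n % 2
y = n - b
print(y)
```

b = 5+3 = 8
y = 6+8 = 14
y = 8+8 = 16
y = 6*16 = 96
n = 96//2 = 48
b = 8-48 = -40
n = 48+48 = 96
b = 96%2 = 0
y = 96-0 = 96

96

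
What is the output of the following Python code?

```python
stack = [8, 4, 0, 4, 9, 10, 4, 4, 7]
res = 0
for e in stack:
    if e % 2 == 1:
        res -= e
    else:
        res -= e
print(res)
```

-50

e=8: not odd, res = 0-8 = -8
e=4: not odd, res = (-8)-4 = -12
e=0: not odd, res = (-12)-0 = -12
e=4: not odd, res = (-12)-4 = -16
e=9: odd, res = (-16)-9 = -25
e=10: not odd, res = (-25)-10 = -35
e=4: not odd, res = (-35)-4 = -39
e=4: not odd, res = (-39)-4 = -43
e=7: odd, res = (-43)-7 = -50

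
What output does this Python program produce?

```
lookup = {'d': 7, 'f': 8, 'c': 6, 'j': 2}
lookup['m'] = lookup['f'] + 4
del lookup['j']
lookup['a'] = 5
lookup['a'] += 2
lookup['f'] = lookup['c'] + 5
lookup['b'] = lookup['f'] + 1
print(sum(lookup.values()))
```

55

lookup['m'] = lookup['f']+4 = 12 → {'d': 7, 'f': 8, 'c': 6, 'j': 2, 'm': 12}
del 'j' → {'d': 7, 'f': 8, 'c': 6, 'm': 12}
lookup['a'] = 5 → {'d': 7, 'f': 8, 'c': 6, 'm': 12, 'a': 5}
lookup['a'] = 5+2 = 7 → {'d': 7, 'f': 8, 'c': 6, 'm': 12, 'a': 7}
lookup['f'] = lookup['c']+5 = 11 → {'d': 7, 'f': 11, 'c': 6, 'm': 12, 'a': 7}
lookup['b'] = lookup['f']+1 = 12 → {'d': 7, 'f': 11, 'c': 6, 'm': 12, 'a': 7, 'b': 12}
sum of values = 55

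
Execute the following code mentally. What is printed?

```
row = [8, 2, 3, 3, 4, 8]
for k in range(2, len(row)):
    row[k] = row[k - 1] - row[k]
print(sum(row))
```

-19

k=2: row[2] = 2-3 = -1 → [8, 2, -1, 3, 4, 8]
k=3: row[3] = (-1)-3 = -4 → [8, 2, -1, -4, 4, 8]
k=4: row[4] = (-4)-4 = -8 → [8, 2, -1, -4, -8, 8]
k=5: row[5] = (-8)-8 = -16 → [8, 2, -1, -4, -8, -16]
sum = -19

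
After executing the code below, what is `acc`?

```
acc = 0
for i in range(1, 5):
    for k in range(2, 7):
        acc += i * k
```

i=1,k=2: acc = 0+2 = 2
i=1,k=3: acc = 2+3 = 5
i=1,k=4: acc = 5+4 = 9
i=1,k=5: acc = 9+5 = 14
i=1,k=6: acc = 14+6 = 20
i=2,k=2: acc = 20+4 = 24
i=2,k=3: acc = 24+6 = 30
i=2,k=4: acc = 30+8 = 38
i=2,k=5: acc = 38+10 = 48
i=2,k=6: acc = 48+12 = 60
i=3,k=2: acc = 60+6 = 66
i=3,k=3: acc = 66+9 = 75
i=3,k=4: acc = 75+12 = 87
i=3,k=5: acc = 87+15 = 102
i=3,k=6: acc = 102+18 = 120
i=4,k=2: acc = 120+8 = 128
i=4,k=3: acc = 128+12 = 140
i=4,k=4: acc = 140+16 = 156
i=4,k=5: acc = 156+20 = 176
i=4,k=6: acc = 176+24 = 200

200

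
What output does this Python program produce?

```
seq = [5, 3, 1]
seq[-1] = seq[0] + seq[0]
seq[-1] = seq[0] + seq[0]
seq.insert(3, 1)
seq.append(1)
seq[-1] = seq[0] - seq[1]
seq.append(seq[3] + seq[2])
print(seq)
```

[5, 3, 10, 1, 2, 11]

seq[-1] = seq[0]+seq[0] = 5+5 = 10 → [5, 3, 10]
seq[-1] = seq[0]+seq[0] = 5+5 = 10 → [5, 3, 10]
insert 1 at 3 → [5, 3, 10, 1]
append 1 → [5, 3, 10, 1, 1]
seq[-1] = seq[0]-seq[1] = 5-3 = 2 → [5, 3, 10, 1, 2]
append seq[3]+seq[2] = 1+10 = 11 → [5, 3, 10, 1, 2, 11]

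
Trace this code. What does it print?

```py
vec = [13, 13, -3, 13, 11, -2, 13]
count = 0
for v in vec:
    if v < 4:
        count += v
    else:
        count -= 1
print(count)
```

-10

v=13: not <4, count = 0-1 = -1
v=13: not <4, count = (-1)-1 = -2
v=-3: <4, count = (-2)+(-3) = -5
v=13: not <4, count = (-5)-1 = -6
v=11: not <4, count = (-6)-1 = -7
v=-2: <4, count = (-7)+(-2) = -9
v=13: not <4, count = (-9)-1 = -10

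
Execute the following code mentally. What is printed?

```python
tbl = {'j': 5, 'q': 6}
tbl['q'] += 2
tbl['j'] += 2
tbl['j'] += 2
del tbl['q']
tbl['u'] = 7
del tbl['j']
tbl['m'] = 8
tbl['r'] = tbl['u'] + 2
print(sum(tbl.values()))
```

24

tbl['q'] = 6+2 = 8 → {'j': 5, 'q': 8}
tbl['j'] = 5+2 = 7 → {'j': 7, 'q': 8}
tbl['j'] = 7+2 = 9 → {'j': 9, 'q': 8}
del 'q' → {'j': 9}
tbl['u'] = 7 → {'j': 9, 'u': 7}
del 'j' → {'u': 7}
tbl['m'] = 8 → {'u': 7, 'm': 8}
tbl['r'] = tbl['u']+2 = 9 → {'u': 7, 'm': 8, 'r': 9}
sum of values = 24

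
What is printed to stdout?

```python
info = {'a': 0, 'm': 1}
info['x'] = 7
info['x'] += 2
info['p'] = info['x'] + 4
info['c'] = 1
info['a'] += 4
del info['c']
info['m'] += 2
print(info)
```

{'a': 4, 'm': 3, 'x': 9, 'p': 13}

info['x'] = 7 → {'a': 0, 'm': 1, 'x': 7}
info['x'] = 7+2 = 9 → {'a': 0, 'm': 1, 'x': 9}
info['p'] = info['x']+4 = 13 → {'a': 0, 'm': 1, 'x': 9, 'p': 13}
info['c'] = 1 → {'a': 0, 'm': 1, 'x': 9, 'p': 13, 'c': 1}
info['a'] = 0+4 = 4 → {'a': 4, 'm': 1, 'x': 9, 'p': 13, 'c': 1}
del 'c' → {'a': 4, 'm': 1, 'x': 9, 'p': 13}
info['m'] = 1+2 = 3 → {'a': 4, 'm': 3, 'x': 9, 'p': 13}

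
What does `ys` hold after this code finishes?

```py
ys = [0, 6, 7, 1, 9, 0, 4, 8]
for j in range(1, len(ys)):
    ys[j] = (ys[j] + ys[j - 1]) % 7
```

j=1: ys[1] = (6+0)%7 = 6 → [0, 6, 7, 1, 9, 0, 4, 8]
j=2: ys[2] = (7+6)%7 = 6 → [0, 6, 6, 1, 9, 0, 4, 8]
j=3: ys[3] = (1+6)%7 = 0 → [0, 6, 6, 0, 9, 0, 4, 8]
j=4: ys[4] = (9+0)%7 = 2 → [0, 6, 6, 0, 2, 0, 4, 8]
j=5: ys[5] = (0+2)%7 = 2 → [0, 6, 6, 0, 2, 2, 4, 8]
j=6: ys[6] = (4+2)%7 = 6 → [0, 6, 6, 0, 2, 2, 6, 8]
j=7: ys[7] = (8+6)%7 = 0 → [0, 6, 6, 0, 2, 2, 6, 0]

[0, 6, 6, 0, 2, 2, 6, 0]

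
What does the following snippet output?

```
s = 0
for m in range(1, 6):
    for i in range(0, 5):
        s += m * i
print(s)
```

m=1,i=0: s = 0+0 = 0
m=1,i=1: s = 0+1 = 1
m=1,i=2: s = 1+2 = 3
m=1,i=3: s = 3+3 = 6
m=1,i=4: s = 6+4 = 10
m=2,i=0: s = 10+0 = 10
m=2,i=1: s = 10+2 = 12
m=2,i=2: s = 12+4 = 16
m=2,i=3: s = 16+6 = 22
m=2,i=4: s = 22+8 = 30
m=3,i=0: s = 30+0 = 30
m=3,i=1: s = 30+3 = 33
m=3,i=2: s = 33+6 = 39
m=3,i=3: s = 39+9 = 48
m=3,i=4: s = 48+12 = 60
m=4,i=0: s = 60+0 = 60
m=4,i=1: s = 60+4 = 64
m=4,i=2: s = 64+8 = 72
m=4,i=3: s = 72+12 = 84
m=4,i=4: s = 84+16 = 100
m=5,i=0: s = 100+0 = 100
m=5,i=1: s = 100+5 = 105
m=5,i=2: s = 105+10 = 115
m=5,i=3: s = 115+15 = 130
m=5,i=4: s = 130+20 = 150

150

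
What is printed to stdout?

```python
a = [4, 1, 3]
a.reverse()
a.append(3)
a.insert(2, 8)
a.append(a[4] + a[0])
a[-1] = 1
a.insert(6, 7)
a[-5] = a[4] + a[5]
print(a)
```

[3, 1, 4, 4, 3, 1, 7]

reverse → [3, 1, 4]
append 3 → [3, 1, 4, 3]
insert 8 at 2 → [3, 1, 8, 4, 3]
append a[4]+a[0] = 3+3 = 6 → [3, 1, 8, 4, 3, 6]
a[-1] = 1 → [3, 1, 8, 4, 3, 1]
insert 7 at 6 → [3, 1, 8, 4, 3, 1, 7]
a[-5] = a[4]+a[5] = 3+1 = 4 → [3, 1, 4, 4, 3, 1, 7]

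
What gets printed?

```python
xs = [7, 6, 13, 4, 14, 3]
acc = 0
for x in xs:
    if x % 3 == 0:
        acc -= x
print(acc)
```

-9

x=7: not %3==0
x=6: %3==0, acc = 0-6 = -6
x=13: not %3==0
x=4: not %3==0
x=14: not %3==0
x=3: %3==0, acc = (-6)-3 = -9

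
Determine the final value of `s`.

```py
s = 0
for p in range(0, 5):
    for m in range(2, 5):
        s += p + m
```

p=0,m=2: s = 0+2 = 2
p=0,m=3: s = 2+3 = 5
p=0,m=4: s = 5+4 = 9
p=1,m=2: s = 9+3 = 12
p=1,m=3: s = 12+4 = 16
p=1,m=4: s = 16+5 = 21
p=2,m=2: s = 21+4 = 25
p=2,m=3: s = 25+5 = 30
p=2,m=4: s = 30+6 = 36
p=3,m=2: s = 36+5 = 41
p=3,m=3: s = 41+6 = 47
p=3,m=4: s = 47+7 = 54
p=4,m=2: s = 54+6 = 60
p=4,m=3: s = 60+7 = 67
p=4,m=4: s = 67+8 = 75

75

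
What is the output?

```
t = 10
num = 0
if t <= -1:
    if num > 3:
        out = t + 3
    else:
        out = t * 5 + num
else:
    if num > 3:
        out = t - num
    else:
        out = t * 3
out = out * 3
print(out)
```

t=10, num=0
t <= -1 is False; num > 3 is False
→ out = t * 3 = 30
out = 30*3 = 90

90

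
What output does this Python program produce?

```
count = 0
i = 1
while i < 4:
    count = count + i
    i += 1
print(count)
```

6

i=1: count = 0+1 = 1
i=2: count = 1+2 = 3
i=3: count = 3+3 = 6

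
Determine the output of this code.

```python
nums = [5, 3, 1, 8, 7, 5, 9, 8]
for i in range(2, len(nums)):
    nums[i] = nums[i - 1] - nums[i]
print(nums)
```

i=2: nums[2] = 3-1 = 2 → [5, 3, 2, 8, 7, 5, 9, 8]
i=3: nums[3] = 2-8 = -6 → [5, 3, 2, -6, 7, 5, 9, 8]
i=4: nums[4] = (-6)-7 = -13 → [5, 3, 2, -6, -13, 5, 9, 8]
i=5: nums[5] = (-13)-5 = -18 → [5, 3, 2, -6, -13, -18, 9, 8]
i=6: nums[6] = (-18)-9 = -27 → [5, 3, 2, -6, -13, -18, -27, 8]
i=7: nums[7] = (-27)-8 = -35 → [5, 3, 2, -6, -13, -18, -27, -35]

[5, 3, 2, -6, -13, -18, -27, -35]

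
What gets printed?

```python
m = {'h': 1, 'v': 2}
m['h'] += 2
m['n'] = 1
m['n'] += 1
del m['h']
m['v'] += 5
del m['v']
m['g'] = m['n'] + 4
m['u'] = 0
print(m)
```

m['h'] = 1+2 = 3 → {'h': 3, 'v': 2}
m['n'] = 1 → {'h': 3, 'v': 2, 'n': 1}
m['n'] = 1+1 = 2 → {'h': 3, 'v': 2, 'n': 2}
del 'h' → {'v': 2, 'n': 2}
m['v'] = 2+5 = 7 → {'v': 7, 'n': 2}
del 'v' → {'n': 2}
m['g'] = m['n']+4 = 6 → {'n': 2, 'g': 6}
m['u'] = 0 → {'n': 2, 'g': 6, 'u': 0}

{'n': 2, 'g': 6, 'u': 0}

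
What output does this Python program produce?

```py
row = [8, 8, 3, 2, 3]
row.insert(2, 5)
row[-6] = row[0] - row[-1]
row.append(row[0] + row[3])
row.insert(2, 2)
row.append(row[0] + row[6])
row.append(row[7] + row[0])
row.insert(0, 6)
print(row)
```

[6, 5, 8, 2, 5, 3, 2, 3, 8, 8, 13]

insert 5 at 2 → [8, 8, 5, 3, 2, 3]
row[-6] = row[0]-row[-1] = 8-3 = 5 → [5, 8, 5, 3, 2, 3]
append row[0]+row[3] = 5+3 = 8 → [5, 8, 5, 3, 2, 3, 8]
insert 2 at 2 → [5, 8, 2, 5, 3, 2, 3, 8]
append row[0]+row[6] = 5+3 = 8 → [5, 8, 2, 5, 3, 2, 3, 8, 8]
append row[7]+row[0] = 8+5 = 13 → [5, 8, 2, 5, 3, 2, 3, 8, 8, 13]
insert 6 at 0 → [6, 5, 8, 2, 5, 3, 2, 3, 8, 8, 13]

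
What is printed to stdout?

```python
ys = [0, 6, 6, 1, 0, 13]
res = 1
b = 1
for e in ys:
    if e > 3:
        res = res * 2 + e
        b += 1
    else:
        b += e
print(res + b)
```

e=0: not >3; b=1
e=6: >3, res = 1*2+6 = 8; b=2
e=6: >3, res = 8*2+6 = 22; b=3
e=1: not >3; b=4
e=0: not >3; b=4
e=13: >3, res = 22*2+13 = 57; b=5
res+b = 57+5 = 62

62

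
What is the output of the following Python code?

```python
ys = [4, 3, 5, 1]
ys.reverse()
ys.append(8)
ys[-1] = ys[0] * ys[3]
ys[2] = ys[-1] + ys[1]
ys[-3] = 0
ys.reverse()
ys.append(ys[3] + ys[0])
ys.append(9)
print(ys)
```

[4, 4, 0, 5, 1, 9, 9]

reverse → [1, 5, 3, 4]
append 8 → [1, 5, 3, 4, 8]
ys[-1] = ys[0]*ys[3] = 1*4 = 4 → [1, 5, 3, 4, 4]
ys[2] = ys[-1]+ys[1] = 4+5 = 9 → [1, 5, 9, 4, 4]
ys[-3] = 0 → [1, 5, 0, 4, 4]
reverse → [4, 4, 0, 5, 1]
append ys[3]+ys[0] = 5+4 = 9 → [4, 4, 0, 5, 1, 9]
append 9 → [4, 4, 0, 5, 1, 9, 9]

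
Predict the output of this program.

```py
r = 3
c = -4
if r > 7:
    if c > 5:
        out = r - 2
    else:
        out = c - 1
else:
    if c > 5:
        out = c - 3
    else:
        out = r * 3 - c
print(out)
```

13

r=3, c=-4
r > 7 is False; c > 5 is False
→ out = r * 3 - c = 13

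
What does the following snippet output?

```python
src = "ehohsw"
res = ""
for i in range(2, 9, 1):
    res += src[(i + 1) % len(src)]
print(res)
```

i=2: add src[3]='h' → 'h'
i=3: add src[4]='s' → 'hs'
i=4: add src[5]='w' → 'hsw'
i=5: add src[0]='e' → 'hswe'
i=6: add src[1]='h' → 'hsweh'
i=7: add src[2]='o' → 'hsweho'
i=8: add src[3]='h' → 'hswehoh'

hswehoh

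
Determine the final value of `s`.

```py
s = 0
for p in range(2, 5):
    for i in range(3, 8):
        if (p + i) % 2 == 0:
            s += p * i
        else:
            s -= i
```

p=2,i=3: odd sum, s = 0-3 = -3
p=2,i=4: even sum, s = (-3)+8 = 5
p=2,i=5: odd sum, s = 5-5 = 0
p=2,i=6: even sum, s = 0+12 = 12
p=2,i=7: odd sum, s = 12-7 = 5
p=3,i=3: even sum, s = 5+9 = 14
p=3,i=4: odd sum, s = 14-4 = 10
p=3,i=5: even sum, s = 10+15 = 25
p=3,i=6: odd sum, s = 25-6 = 19
p=3,i=7: even sum, s = 19+21 = 40
p=4,i=3: odd sum, s = 40-3 = 37
p=4,i=4: even sum, s = 37+16 = 53
p=4,i=5: odd sum, s = 53-5 = 48
p=4,i=6: even sum, s = 48+24 = 72
p=4,i=7: odd sum, s = 72-7 = 65

65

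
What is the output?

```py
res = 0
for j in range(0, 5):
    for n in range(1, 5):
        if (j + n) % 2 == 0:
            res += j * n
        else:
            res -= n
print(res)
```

j=0,n=1: odd sum, res = 0-1 = -1
j=0,n=2: even sum, res = (-1)+0 = -1
j=0,n=3: odd sum, res = (-1)-3 = -4
j=0,n=4: even sum, res = (-4)+0 = -4
j=1,n=1: even sum, res = (-4)+1 = -3
j=1,n=2: odd sum, res = (-3)-2 = -5
j=1,n=3: even sum, res = (-5)+3 = -2
j=1,n=4: odd sum, res = (-2)-4 = -6
j=2,n=1: odd sum, res = (-6)-1 = -7
j=2,n=2: even sum, res = (-7)+4 = -3
j=2,n=3: odd sum, res = (-3)-3 = -6
j=2,n=4: even sum, res = (-6)+8 = 2
j=3,n=1: even sum, res = 2+3 = 5
j=3,n=2: odd sum, res = 5-2 = 3
j=3,n=3: even sum, res = 3+9 = 12
j=3,n=4: odd sum, res = 12-4 = 8
j=4,n=1: odd sum, res = 8-1 = 7
j=4,n=2: even sum, res = 7+8 = 15
j=4,n=3: odd sum, res = 15-3 = 12
j=4,n=4: even sum, res = 12+16 = 28

28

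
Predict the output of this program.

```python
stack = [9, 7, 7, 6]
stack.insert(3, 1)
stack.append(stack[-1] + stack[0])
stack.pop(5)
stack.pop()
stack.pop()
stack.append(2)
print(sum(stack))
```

25

insert 1 at 3 → [9, 7, 7, 1, 6]
append stack[-1]+stack[0] = 6+9 = 15 → [9, 7, 7, 1, 6, 15]
pop(5) removes 15 → [9, 7, 7, 1, 6]
pop() removes 6 → [9, 7, 7, 1]
pop() removes 1 → [9, 7, 7]
append 2 → [9, 7, 7, 2]
sum = 25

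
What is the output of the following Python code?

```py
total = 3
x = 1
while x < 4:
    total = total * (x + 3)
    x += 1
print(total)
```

360

x=1: total = 3*4 = 12
x=2: total = 12*5 = 60
x=3: total = 60*6 = 360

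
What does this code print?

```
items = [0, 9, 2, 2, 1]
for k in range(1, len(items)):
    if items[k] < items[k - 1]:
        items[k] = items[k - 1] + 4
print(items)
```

k=1: 9>=0, unchanged → [0, 9, 2, 2, 1]
k=2: 2<9, items[2] = 9+4 = 13 → [0, 9, 13, 2, 1]
k=3: 2<13, items[3] = 13+4 = 17 → [0, 9, 13, 17, 1]
k=4: 1<17, items[4] = 17+4 = 21 → [0, 9, 13, 17, 21]

[0, 9, 13, 17, 21]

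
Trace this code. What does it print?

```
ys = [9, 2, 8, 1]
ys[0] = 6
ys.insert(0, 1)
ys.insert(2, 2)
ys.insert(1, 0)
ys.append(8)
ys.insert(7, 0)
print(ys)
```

ys[0] = 6 → [6, 2, 8, 1]
insert 1 at 0 → [1, 6, 2, 8, 1]
insert 2 at 2 → [1, 6, 2, 2, 8, 1]
insert 0 at 1 → [1, 0, 6, 2, 2, 8, 1]
append 8 → [1, 0, 6, 2, 2, 8, 1, 8]
insert 0 at 7 → [1, 0, 6, 2, 2, 8, 1, 0, 8]

[1, 0, 6, 2, 2, 8, 1, 0, 8]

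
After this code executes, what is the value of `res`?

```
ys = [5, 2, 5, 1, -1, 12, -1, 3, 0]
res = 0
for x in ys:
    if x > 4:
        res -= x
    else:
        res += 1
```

-16

x=5: >4, res = 0-5 = -5
x=2: not >4, res = (-5)+1 = -4
x=5: >4, res = (-4)-5 = -9
x=1: not >4, res = (-9)+1 = -8
x=-1: not >4, res = (-8)+1 = -7
x=12: >4, res = (-7)-12 = -19
x=-1: not >4, res = (-19)+1 = -18
x=3: not >4, res = (-18)+1 = -17
x=0: not >4, res = (-17)+1 = -16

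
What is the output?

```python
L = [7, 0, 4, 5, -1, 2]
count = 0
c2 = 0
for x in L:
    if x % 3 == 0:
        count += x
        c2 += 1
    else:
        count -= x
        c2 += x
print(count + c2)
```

1

x=7: not %3==0, count = 0-7 = -7; c2=7
x=0: %3==0, count = (-7)+0 = -7; c2=8
x=4: not %3==0, count = (-7)-4 = -11; c2=12
x=5: not %3==0, count = (-11)-5 = -16; c2=17
x=-1: not %3==0, count = (-16)-(-1) = -15; c2=16
x=2: not %3==0, count = (-15)-2 = -17; c2=18
count+c2 = (-17)+18 = 1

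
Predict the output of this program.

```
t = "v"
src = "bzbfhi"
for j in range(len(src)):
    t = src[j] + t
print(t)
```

ihfbzbv

j=0: prepend 'b' → 'bv'
j=1: prepend 'z' → 'zbv'
j=2: prepend 'b' → 'bzbv'
j=3: prepend 'f' → 'fbzbv'
j=4: prepend 'h' → 'hfbzbv'
j=5: prepend 'i' → 'ihfbzbv'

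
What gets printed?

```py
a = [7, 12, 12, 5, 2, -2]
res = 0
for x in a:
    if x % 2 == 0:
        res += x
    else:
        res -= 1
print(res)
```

x=7: not even, res = 0-1 = -1
x=12: even, res = (-1)+12 = 11
x=12: even, res = 11+12 = 23
x=5: not even, res = 23-1 = 22
x=2: even, res = 22+2 = 24
x=-2: even, res = 24+(-2) = 22

22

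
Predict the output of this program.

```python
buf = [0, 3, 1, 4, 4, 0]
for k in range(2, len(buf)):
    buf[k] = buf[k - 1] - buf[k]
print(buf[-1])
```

-6

k=2: buf[2] = 3-1 = 2 → [0, 3, 2, 4, 4, 0]
k=3: buf[3] = 2-4 = -2 → [0, 3, 2, -2, 4, 0]
k=4: buf[4] = (-2)-4 = -6 → [0, 3, 2, -2, -6, 0]
k=5: buf[5] = (-6)-0 = -6 → [0, 3, 2, -2, -6, -6]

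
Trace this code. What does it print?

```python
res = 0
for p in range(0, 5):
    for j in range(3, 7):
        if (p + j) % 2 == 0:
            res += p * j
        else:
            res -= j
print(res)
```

48

p=0,j=3: odd sum, res = 0-3 = -3
p=0,j=4: even sum, res = (-3)+0 = -3
p=0,j=5: odd sum, res = (-3)-5 = -8
p=0,j=6: even sum, res = (-8)+0 = -8
p=1,j=3: even sum, res = (-8)+3 = -5
p=1,j=4: odd sum, res = (-5)-4 = -9
p=1,j=5: even sum, res = (-9)+5 = -4
p=1,j=6: odd sum, res = (-4)-6 = -10
p=2,j=3: odd sum, res = (-10)-3 = -13
p=2,j=4: even sum, res = (-13)+8 = -5
p=2,j=5: odd sum, res = (-5)-5 = -10
p=2,j=6: even sum, res = (-10)+12 = 2
p=3,j=3: even sum, res = 2+9 = 11
p=3,j=4: odd sum, res = 11-4 = 7
p=3,j=5: even sum, res = 7+15 = 22
p=3,j=6: odd sum, res = 22-6 = 16
p=4,j=3: odd sum, res = 16-3 = 13
p=4,j=4: even sum, res = 13+16 = 29
p=4,j=5: odd sum, res = 29-5 = 24
p=4,j=6: even sum, res = 24+24 = 48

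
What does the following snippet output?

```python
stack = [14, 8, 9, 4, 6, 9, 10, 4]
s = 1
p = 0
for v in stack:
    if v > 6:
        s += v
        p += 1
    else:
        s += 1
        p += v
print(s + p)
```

73

v=14: >6, s = 1+14 = 15; p=1
v=8: >6, s = 15+8 = 23; p=2
v=9: >6, s = 23+9 = 32; p=3
v=4: not >6, s = 32+1 = 33; p=7
v=6: not >6, s = 33+1 = 34; p=13
v=9: >6, s = 34+9 = 43; p=14
v=10: >6, s = 43+10 = 53; p=15
v=4: not >6, s = 53+1 = 54; p=19
s+p = 54+19 = 73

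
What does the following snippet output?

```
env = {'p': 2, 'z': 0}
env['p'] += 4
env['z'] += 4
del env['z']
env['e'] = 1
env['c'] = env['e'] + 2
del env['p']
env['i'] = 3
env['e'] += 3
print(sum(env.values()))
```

env['p'] = 2+4 = 6 → {'p': 6, 'z': 0}
env['z'] = 0+4 = 4 → {'p': 6, 'z': 4}
del 'z' → {'p': 6}
env['e'] = 1 → {'p': 6, 'e': 1}
env['c'] = env['e']+2 = 3 → {'p': 6, 'e': 1, 'c': 3}
del 'p' → {'e': 1, 'c': 3}
env['i'] = 3 → {'e': 1, 'c': 3, 'i': 3}
env['e'] = 1+3 = 4 → {'e': 4, 'c': 3, 'i': 3}
sum of values = 10

10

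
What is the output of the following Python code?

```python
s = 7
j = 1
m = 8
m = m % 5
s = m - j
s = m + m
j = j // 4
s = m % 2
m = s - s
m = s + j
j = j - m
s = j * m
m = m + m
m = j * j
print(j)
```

-1

m = 8%5 = 3
s = 3-1 = 2
s = 3+3 = 6
j = 1//4 = 0
s = 3%2 = 1
m = 1-1 = 0
m = 1+0 = 1
j = 0-1 = -1
s = (-1)*1 = -1
m = 1+1 = 2
m = (-1)*(-1) = 1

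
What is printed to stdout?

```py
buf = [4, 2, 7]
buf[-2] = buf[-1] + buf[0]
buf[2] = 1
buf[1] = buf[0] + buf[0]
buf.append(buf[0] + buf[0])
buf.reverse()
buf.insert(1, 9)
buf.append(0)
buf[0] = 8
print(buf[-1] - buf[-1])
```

buf[-2] = buf[-1]+buf[0] = 7+4 = 11 → [4, 11, 7]
buf[2] = 1 → [4, 11, 1]
buf[1] = buf[0]+buf[0] = 4+4 = 8 → [4, 8, 1]
append buf[0]+buf[0] = 4+4 = 8 → [4, 8, 1, 8]
reverse → [8, 1, 8, 4]
insert 9 at 1 → [8, 9, 1, 8, 4]
append 0 → [8, 9, 1, 8, 4, 0]
buf[0] = 8 → [8, 9, 1, 8, 4, 0]
buf[-1]-buf[-1] = 0-0 = 0

0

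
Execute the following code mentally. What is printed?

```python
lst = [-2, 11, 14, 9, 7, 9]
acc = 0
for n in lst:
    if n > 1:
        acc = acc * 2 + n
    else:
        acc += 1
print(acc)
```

379

n=-2: not >1, acc = 0+1 = 1
n=11: >1, acc = 1*2+11 = 13
n=14: >1, acc = 13*2+14 = 40
n=9: >1, acc = 40*2+9 = 89
n=7: >1, acc = 89*2+7 = 185
n=9: >1, acc = 185*2+9 = 379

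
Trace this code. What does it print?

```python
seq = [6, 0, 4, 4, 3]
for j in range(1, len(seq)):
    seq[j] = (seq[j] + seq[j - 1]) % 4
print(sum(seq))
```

13

j=1: seq[1] = (0+6)%4 = 2 → [6, 2, 4, 4, 3]
j=2: seq[2] = (4+2)%4 = 2 → [6, 2, 2, 4, 3]
j=3: seq[3] = (4+2)%4 = 2 → [6, 2, 2, 2, 3]
j=4: seq[4] = (3+2)%4 = 1 → [6, 2, 2, 2, 1]
sum = 13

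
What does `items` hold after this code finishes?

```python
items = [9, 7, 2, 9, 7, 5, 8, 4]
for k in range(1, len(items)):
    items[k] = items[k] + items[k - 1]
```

[9, 16, 18, 27, 34, 39, 47, 51]

k=1: items[1] = 7+9 = 16 → [9, 16, 2, 9, 7, 5, 8, 4]
k=2: items[2] = 2+16 = 18 → [9, 16, 18, 9, 7, 5, 8, 4]
k=3: items[3] = 9+18 = 27 → [9, 16, 18, 27, 7, 5, 8, 4]
k=4: items[4] = 7+27 = 34 → [9, 16, 18, 27, 34, 5, 8, 4]
k=5: items[5] = 5+34 = 39 → [9, 16, 18, 27, 34, 39, 8, 4]
k=6: items[6] = 8+39 = 47 → [9, 16, 18, 27, 34, 39, 47, 4]
k=7: items[7] = 4+47 = 51 → [9, 16, 18, 27, 34, 39, 47, 51]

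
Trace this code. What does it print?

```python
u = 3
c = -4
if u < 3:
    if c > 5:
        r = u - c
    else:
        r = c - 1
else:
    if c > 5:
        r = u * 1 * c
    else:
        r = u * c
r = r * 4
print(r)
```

-48

u=3, c=-4
u < 3 is False; c > 5 is False
→ r = u * c = -12
r = (-12)*4 = -48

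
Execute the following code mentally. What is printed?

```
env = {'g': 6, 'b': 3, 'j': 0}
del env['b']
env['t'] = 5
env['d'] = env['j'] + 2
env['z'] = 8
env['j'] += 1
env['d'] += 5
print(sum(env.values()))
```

del 'b' → {'g': 6, 'j': 0}
env['t'] = 5 → {'g': 6, 'j': 0, 't': 5}
env['d'] = env['j']+2 = 2 → {'g': 6, 'j': 0, 't': 5, 'd': 2}
env['z'] = 8 → {'g': 6, 'j': 0, 't': 5, 'd': 2, 'z': 8}
env['j'] = 0+1 = 1 → {'g': 6, 'j': 1, 't': 5, 'd': 2, 'z': 8}
env['d'] = 2+5 = 7 → {'g': 6, 'j': 1, 't': 5, 'd': 7, 'z': 8}
sum of values = 27

27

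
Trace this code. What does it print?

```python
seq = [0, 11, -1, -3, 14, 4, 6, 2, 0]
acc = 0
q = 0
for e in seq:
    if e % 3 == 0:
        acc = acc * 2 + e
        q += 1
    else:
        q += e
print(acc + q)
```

34

e=0: %3==0, acc = 0*2+0 = 0; q=1
e=11: not %3==0; q=12
e=-1: not %3==0; q=11
e=-3: %3==0, acc = 0*2+(-3) = -3; q=12
e=14: not %3==0; q=26
e=4: not %3==0; q=30
e=6: %3==0, acc = (-3)*2+6 = 0; q=31
e=2: not %3==0; q=33
e=0: %3==0, acc = 0*2+0 = 0; q=34
acc+q = 0+34 = 34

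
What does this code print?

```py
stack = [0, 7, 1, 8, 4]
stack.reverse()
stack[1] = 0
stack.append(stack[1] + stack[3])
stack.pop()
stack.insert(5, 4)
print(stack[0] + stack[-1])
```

reverse → [4, 8, 1, 7, 0]
stack[1] = 0 → [4, 0, 1, 7, 0]
append stack[1]+stack[3] = 0+7 = 7 → [4, 0, 1, 7, 0, 7]
pop() removes 7 → [4, 0, 1, 7, 0]
insert 4 at 5 → [4, 0, 1, 7, 0, 4]
stack[0]+stack[-1] = 4+4 = 8

8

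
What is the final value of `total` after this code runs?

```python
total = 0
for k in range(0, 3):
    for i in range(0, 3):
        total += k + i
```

18

k=0,i=0: total = 0+0 = 0
k=0,i=1: total = 0+1 = 1
k=0,i=2: total = 1+2 = 3
k=1,i=0: total = 3+1 = 4
k=1,i=1: total = 4+2 = 6
k=1,i=2: total = 6+3 = 9
k=2,i=0: total = 9+2 = 11
k=2,i=1: total = 11+3 = 14
k=2,i=2: total = 14+4 = 18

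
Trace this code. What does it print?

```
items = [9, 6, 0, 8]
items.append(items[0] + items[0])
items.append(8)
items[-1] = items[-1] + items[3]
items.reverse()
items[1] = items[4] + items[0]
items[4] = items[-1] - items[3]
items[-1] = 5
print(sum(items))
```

append items[0]+items[0] = 9+9 = 18 → [9, 6, 0, 8, 18]
append 8 → [9, 6, 0, 8, 18, 8]
items[-1] = items[-1]+items[3] = 8+8 = 16 → [9, 6, 0, 8, 18, 16]
reverse → [16, 18, 8, 0, 6, 9]
items[1] = items[4]+items[0] = 6+16 = 22 → [16, 22, 8, 0, 6, 9]
items[4] = items[-1]-items[3] = 9-0 = 9 → [16, 22, 8, 0, 9, 9]
items[-1] = 5 → [16, 22, 8, 0, 9, 5]
sum = 60

60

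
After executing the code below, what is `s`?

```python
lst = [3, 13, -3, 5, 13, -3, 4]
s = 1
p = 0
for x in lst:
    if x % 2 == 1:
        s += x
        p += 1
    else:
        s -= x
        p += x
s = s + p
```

x=3: odd, s = 1+3 = 4; p=1
x=13: odd, s = 4+13 = 17; p=2
x=-3: odd, s = 17+(-3) = 14; p=3
x=5: odd, s = 14+5 = 19; p=4
x=13: odd, s = 19+13 = 32; p=5
x=-3: odd, s = 32+(-3) = 29; p=6
x=4: not odd, s = 29-4 = 25; p=10
s+p = 25+10 = 35

35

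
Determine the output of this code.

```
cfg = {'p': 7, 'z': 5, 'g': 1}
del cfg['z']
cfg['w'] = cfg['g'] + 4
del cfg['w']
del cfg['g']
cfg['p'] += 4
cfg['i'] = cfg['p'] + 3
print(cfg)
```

del 'z' → {'p': 7, 'g': 1}
cfg['w'] = cfg['g']+4 = 5 → {'p': 7, 'g': 1, 'w': 5}
del 'w' → {'p': 7, 'g': 1}
del 'g' → {'p': 7}
cfg['p'] = 7+4 = 11 → {'p': 11}
cfg['i'] = cfg['p']+3 = 14 → {'p': 11, 'i': 14}

{'p': 11, 'i': 14}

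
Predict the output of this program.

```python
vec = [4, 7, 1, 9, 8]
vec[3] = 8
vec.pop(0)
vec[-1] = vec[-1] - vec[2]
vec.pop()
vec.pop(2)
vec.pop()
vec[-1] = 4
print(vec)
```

vec[3] = 8 → [4, 7, 1, 8, 8]
pop(0) removes 4 → [7, 1, 8, 8]
vec[-1] = vec[-1]-vec[2] = 8-8 = 0 → [7, 1, 8, 0]
pop() removes 0 → [7, 1, 8]
pop(2) removes 8 → [7, 1]
pop() removes 1 → [7]
vec[-1] = 4 → [4]

[4]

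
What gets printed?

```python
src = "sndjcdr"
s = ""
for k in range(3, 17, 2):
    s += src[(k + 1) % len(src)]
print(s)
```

crnjdsd

k=3: add src[4]='c' → 'c'
k=5: add src[6]='r' → 'cr'
k=7: add src[1]='n' → 'crn'
k=9: add src[3]='j' → 'crnj'
k=11: add src[5]='d' → 'crnjd'
k=13: add src[0]='s' → 'crnjds'
k=15: add src[2]='d' → 'crnjdsd'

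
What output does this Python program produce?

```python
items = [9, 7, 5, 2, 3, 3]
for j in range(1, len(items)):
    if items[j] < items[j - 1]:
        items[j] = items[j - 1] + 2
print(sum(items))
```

j=1: 7<9, items[1] = 9+2 = 11 → [9, 11, 5, 2, 3, 3]
j=2: 5<11, items[2] = 11+2 = 13 → [9, 11, 13, 2, 3, 3]
j=3: 2<13, items[3] = 13+2 = 15 → [9, 11, 13, 15, 3, 3]
j=4: 3<15, items[4] = 15+2 = 17 → [9, 11, 13, 15, 17, 3]
j=5: 3<17, items[5] = 17+2 = 19 → [9, 11, 13, 15, 17, 19]
sum = 84

84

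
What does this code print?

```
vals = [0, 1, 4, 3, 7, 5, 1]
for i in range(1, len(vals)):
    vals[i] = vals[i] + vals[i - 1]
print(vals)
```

i=1: vals[1] = 1+0 = 1 → [0, 1, 4, 3, 7, 5, 1]
i=2: vals[2] = 4+1 = 5 → [0, 1, 5, 3, 7, 5, 1]
i=3: vals[3] = 3+5 = 8 → [0, 1, 5, 8, 7, 5, 1]
i=4: vals[4] = 7+8 = 15 → [0, 1, 5, 8, 15, 5, 1]
i=5: vals[5] = 5+15 = 20 → [0, 1, 5, 8, 15, 20, 1]
i=6: vals[6] = 1+20 = 21 → [0, 1, 5, 8, 15, 20, 21]

[0, 1, 5, 8, 15, 20, 21]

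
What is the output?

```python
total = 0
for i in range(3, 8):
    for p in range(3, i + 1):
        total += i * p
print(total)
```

380

i=3,p=3: total = 0+9 = 9
i=4,p=3: total = 9+12 = 21
i=4,p=4: total = 21+16 = 37
i=5,p=3: total = 37+15 = 52
i=5,p=4: total = 52+20 = 72
i=5,p=5: total = 72+25 = 97
i=6,p=3: total = 97+18 = 115
i=6,p=4: total = 115+24 = 139
i=6,p=5: total = 139+30 = 169
i=6,p=6: total = 169+36 = 205
i=7,p=3: total = 205+21 = 226
i=7,p=4: total = 226+28 = 254
i=7,p=5: total = 254+35 = 289
i=7,p=6: total = 289+42 = 331
i=7,p=7: total = 331+49 = 380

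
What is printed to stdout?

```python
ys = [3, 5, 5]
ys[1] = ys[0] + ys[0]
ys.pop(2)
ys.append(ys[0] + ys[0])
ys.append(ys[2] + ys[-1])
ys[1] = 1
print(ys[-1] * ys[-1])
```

ys[1] = ys[0]+ys[0] = 3+3 = 6 → [3, 6, 5]
pop(2) removes 5 → [3, 6]
append ys[0]+ys[0] = 3+3 = 6 → [3, 6, 6]
append ys[2]+ys[-1] = 6+6 = 12 → [3, 6, 6, 12]
ys[1] = 1 → [3, 1, 6, 12]
ys[-1]*ys[-1] = 12*12 = 144

144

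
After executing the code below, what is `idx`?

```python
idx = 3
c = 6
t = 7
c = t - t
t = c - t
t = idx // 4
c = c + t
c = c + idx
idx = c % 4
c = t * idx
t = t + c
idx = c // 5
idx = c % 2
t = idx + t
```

0

c = 7-7 = 0
t = 0-7 = -7
t = 3//4 = 0
c = 0+0 = 0
c = 0+3 = 3
idx = 3%4 = 3
c = 0*3 = 0
t = 0+0 = 0
idx = 0//5 = 0
idx = 0%2 = 0
t = 0+0 = 0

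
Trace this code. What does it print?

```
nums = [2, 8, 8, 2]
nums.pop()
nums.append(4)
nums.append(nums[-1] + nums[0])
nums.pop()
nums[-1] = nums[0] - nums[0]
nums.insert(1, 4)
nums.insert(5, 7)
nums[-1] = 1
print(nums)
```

pop() removes 2 → [2, 8, 8]
append 4 → [2, 8, 8, 4]
append nums[-1]+nums[0] = 4+2 = 6 → [2, 8, 8, 4, 6]
pop() removes 6 → [2, 8, 8, 4]
nums[-1] = nums[0]-nums[0] = 2-2 = 0 → [2, 8, 8, 0]
insert 4 at 1 → [2, 4, 8, 8, 0]
insert 7 at 5 → [2, 4, 8, 8, 0, 7]
nums[-1] = 1 → [2, 4, 8, 8, 0, 1]

[2, 4, 8, 8, 0, 1]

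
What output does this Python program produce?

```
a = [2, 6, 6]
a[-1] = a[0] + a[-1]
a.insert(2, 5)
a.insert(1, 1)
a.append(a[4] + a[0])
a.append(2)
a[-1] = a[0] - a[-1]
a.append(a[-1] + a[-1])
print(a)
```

[2, 1, 6, 5, 8, 10, 0, 0]

a[-1] = a[0]+a[-1] = 2+6 = 8 → [2, 6, 8]
insert 5 at 2 → [2, 6, 5, 8]
insert 1 at 1 → [2, 1, 6, 5, 8]
append a[4]+a[0] = 8+2 = 10 → [2, 1, 6, 5, 8, 10]
append 2 → [2, 1, 6, 5, 8, 10, 2]
a[-1] = a[0]-a[-1] = 2-2 = 0 → [2, 1, 6, 5, 8, 10, 0]
append a[-1]+a[-1] = 0+0 = 0 → [2, 1, 6, 5, 8, 10, 0, 0]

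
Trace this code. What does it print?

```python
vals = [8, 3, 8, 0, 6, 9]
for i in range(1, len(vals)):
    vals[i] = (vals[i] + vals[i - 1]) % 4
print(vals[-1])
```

2

i=1: vals[1] = (3+8)%4 = 3 → [8, 3, 8, 0, 6, 9]
i=2: vals[2] = (8+3)%4 = 3 → [8, 3, 3, 0, 6, 9]
i=3: vals[3] = (0+3)%4 = 3 → [8, 3, 3, 3, 6, 9]
i=4: vals[4] = (6+3)%4 = 1 → [8, 3, 3, 3, 1, 9]
i=5: vals[5] = (9+1)%4 = 2 → [8, 3, 3, 3, 1, 2]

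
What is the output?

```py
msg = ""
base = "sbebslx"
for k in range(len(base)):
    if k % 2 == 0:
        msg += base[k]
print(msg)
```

sesx

k=0: add 's' → 's'
k=1: skip
k=2: add 'e' → 'se'
k=3: skip
k=4: add 's' → 'ses'
k=5: skip
k=6: add 'x' → 'sesx'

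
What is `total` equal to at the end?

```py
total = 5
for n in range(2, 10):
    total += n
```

n=2: total = 5+2 = 7
n=3: total = 7+3 = 10
n=4: total = 10+4 = 14
n=5: total = 14+5 = 19
n=6: total = 19+6 = 25
n=7: total = 25+7 = 32
n=8: total = 32+8 = 40
n=9: total = 40+9 = 49

49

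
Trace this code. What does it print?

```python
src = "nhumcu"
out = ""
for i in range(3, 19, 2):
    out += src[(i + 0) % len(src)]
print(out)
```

i=3: add src[3]='m' → 'm'
i=5: add src[5]='u' → 'mu'
i=7: add src[1]='h' → 'muh'
i=9: add src[3]='m' → 'muhm'
i=11: add src[5]='u' → 'muhmu'
i=13: add src[1]='h' → 'muhmuh'
i=15: add src[3]='m' → 'muhmuhm'
i=17: add src[5]='u' → 'muhmuhmu'

muhmuhmu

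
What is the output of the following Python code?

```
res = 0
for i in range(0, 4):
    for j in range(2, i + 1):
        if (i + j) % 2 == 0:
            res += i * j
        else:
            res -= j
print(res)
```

11

i=2,j=2: even sum, res = 0+4 = 4
i=3,j=2: odd sum, res = 4-2 = 2
i=3,j=3: even sum, res = 2+9 = 11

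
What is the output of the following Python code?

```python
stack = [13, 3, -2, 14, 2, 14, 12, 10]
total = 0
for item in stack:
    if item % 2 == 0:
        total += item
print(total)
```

item=13: not even
item=3: not even
item=-2: even, total = 0+(-2) = -2
item=14: even, total = (-2)+14 = 12
item=2: even, total = 12+2 = 14
item=14: even, total = 14+14 = 28
item=12: even, total = 28+12 = 40
item=10: even, total = 40+10 = 50

50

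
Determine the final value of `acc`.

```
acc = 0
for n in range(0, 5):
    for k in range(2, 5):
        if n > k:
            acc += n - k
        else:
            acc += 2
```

28

n=0,k=2: not 0>2, acc = 0+2 = 2
n=0,k=3: not 0>3, acc = 2+2 = 4
n=0,k=4: not 0>4, acc = 4+2 = 6
n=1,k=2: not 1>2, acc = 6+2 = 8
n=1,k=3: not 1>3, acc = 8+2 = 10
n=1,k=4: not 1>4, acc = 10+2 = 12
n=2,k=2: not 2>2, acc = 12+2 = 14
n=2,k=3: not 2>3, acc = 14+2 = 16
n=2,k=4: not 2>4, acc = 16+2 = 18
n=3,k=2: 3>2, acc = 18+1 = 19
n=3,k=3: not 3>3, acc = 19+2 = 21
n=3,k=4: not 3>4, acc = 21+2 = 23
n=4,k=2: 4>2, acc = 23+2 = 25
n=4,k=3: 4>3, acc = 25+1 = 26
n=4,k=4: not 4>4, acc = 26+2 = 28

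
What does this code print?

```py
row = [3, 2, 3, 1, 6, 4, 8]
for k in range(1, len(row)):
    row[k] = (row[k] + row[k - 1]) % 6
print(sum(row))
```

20

k=1: row[1] = (2+3)%6 = 5 → [3, 5, 3, 1, 6, 4, 8]
k=2: row[2] = (3+5)%6 = 2 → [3, 5, 2, 1, 6, 4, 8]
k=3: row[3] = (1+2)%6 = 3 → [3, 5, 2, 3, 6, 4, 8]
k=4: row[4] = (6+3)%6 = 3 → [3, 5, 2, 3, 3, 4, 8]
k=5: row[5] = (4+3)%6 = 1 → [3, 5, 2, 3, 3, 1, 8]
k=6: row[6] = (8+1)%6 = 3 → [3, 5, 2, 3, 3, 1, 3]
sum = 20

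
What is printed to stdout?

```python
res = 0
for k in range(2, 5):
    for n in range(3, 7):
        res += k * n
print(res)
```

162

k=2,n=3: res = 0+6 = 6
k=2,n=4: res = 6+8 = 14
k=2,n=5: res = 14+10 = 24
k=2,n=6: res = 24+12 = 36
k=3,n=3: res = 36+9 = 45
k=3,n=4: res = 45+12 = 57
k=3,n=5: res = 57+15 = 72
k=3,n=6: res = 72+18 = 90
k=4,n=3: res = 90+12 = 102
k=4,n=4: res = 102+16 = 118
k=4,n=5: res = 118+20 = 138
k=4,n=6: res = 138+24 = 162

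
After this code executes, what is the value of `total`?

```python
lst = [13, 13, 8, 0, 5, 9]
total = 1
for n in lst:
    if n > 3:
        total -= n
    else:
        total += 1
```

n=13: >3, total = 1-13 = -12
n=13: >3, total = (-12)-13 = -25
n=8: >3, total = (-25)-8 = -33
n=0: not >3, total = (-33)+1 = -32
n=5: >3, total = (-32)-5 = -37
n=9: >3, total = (-37)-9 = -46

-46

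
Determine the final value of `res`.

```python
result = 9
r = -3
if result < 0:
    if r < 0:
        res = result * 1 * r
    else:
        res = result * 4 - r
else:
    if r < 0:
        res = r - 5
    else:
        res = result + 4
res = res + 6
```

-2

result=9, r=-3
result < 0 is False; r < 0 is True
→ res = r - 5 = -8
res = (-8)+6 = -2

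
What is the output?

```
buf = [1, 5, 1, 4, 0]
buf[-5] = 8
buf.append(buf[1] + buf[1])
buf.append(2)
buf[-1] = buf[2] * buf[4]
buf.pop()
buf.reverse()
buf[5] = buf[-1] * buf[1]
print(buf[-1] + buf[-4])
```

4

buf[-5] = 8 → [8, 5, 1, 4, 0]
append buf[1]+buf[1] = 5+5 = 10 → [8, 5, 1, 4, 0, 10]
append 2 → [8, 5, 1, 4, 0, 10, 2]
buf[-1] = buf[2]*buf[4] = 1*0 = 0 → [8, 5, 1, 4, 0, 10, 0]
pop() removes 0 → [8, 5, 1, 4, 0, 10]
reverse → [10, 0, 4, 1, 5, 8]
buf[5] = buf[-1]*buf[1] = 8*0 = 0 → [10, 0, 4, 1, 5, 0]
buf[-1]+buf[-4] = 0+4 = 4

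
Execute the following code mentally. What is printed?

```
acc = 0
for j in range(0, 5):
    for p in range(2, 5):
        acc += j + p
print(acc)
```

75

j=0,p=2: acc = 0+2 = 2
j=0,p=3: acc = 2+3 = 5
j=0,p=4: acc = 5+4 = 9
j=1,p=2: acc = 9+3 = 12
j=1,p=3: acc = 12+4 = 16
j=1,p=4: acc = 16+5 = 21
j=2,p=2: acc = 21+4 = 25
j=2,p=3: acc = 25+5 = 30
j=2,p=4: acc = 30+6 = 36
j=3,p=2: acc = 36+5 = 41
j=3,p=3: acc = 41+6 = 47
j=3,p=4: acc = 47+7 = 54
j=4,p=2: acc = 54+6 = 60
j=4,p=3: acc = 60+7 = 67
j=4,p=4: acc = 67+8 = 75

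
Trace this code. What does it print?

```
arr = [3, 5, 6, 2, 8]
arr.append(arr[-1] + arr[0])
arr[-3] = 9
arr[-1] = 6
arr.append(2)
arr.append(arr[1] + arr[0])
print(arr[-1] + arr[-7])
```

append arr[-1]+arr[0] = 8+3 = 11 → [3, 5, 6, 2, 8, 11]
arr[-3] = 9 → [3, 5, 6, 9, 8, 11]
arr[-1] = 6 → [3, 5, 6, 9, 8, 6]
append 2 → [3, 5, 6, 9, 8, 6, 2]
append arr[1]+arr[0] = 5+3 = 8 → [3, 5, 6, 9, 8, 6, 2, 8]
arr[-1]+arr[-7] = 8+5 = 13

13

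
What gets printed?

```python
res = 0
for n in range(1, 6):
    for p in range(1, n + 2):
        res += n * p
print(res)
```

n=1,p=1: res = 0+1 = 1
n=1,p=2: res = 1+2 = 3
n=2,p=1: res = 3+2 = 5
n=2,p=2: res = 5+4 = 9
n=2,p=3: res = 9+6 = 15
n=3,p=1: res = 15+3 = 18
n=3,p=2: res = 18+6 = 24
n=3,p=3: res = 24+9 = 33
n=3,p=4: res = 33+12 = 45
n=4,p=1: res = 45+4 = 49
n=4,p=2: res = 49+8 = 57
n=4,p=3: res = 57+12 = 69
n=4,p=4: res = 69+16 = 85
n=4,p=5: res = 85+20 = 105
n=5,p=1: res = 105+5 = 110
n=5,p=2: res = 110+10 = 120
n=5,p=3: res = 120+15 = 135
n=5,p=4: res = 135+20 = 155
n=5,p=5: res = 155+25 = 180
n=5,p=6: res = 180+30 = 210

210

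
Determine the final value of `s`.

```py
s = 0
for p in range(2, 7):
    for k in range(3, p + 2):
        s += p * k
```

p=2,k=3: s = 0+6 = 6
p=3,k=3: s = 6+9 = 15
p=3,k=4: s = 15+12 = 27
p=4,k=3: s = 27+12 = 39
p=4,k=4: s = 39+16 = 55
p=4,k=5: s = 55+20 = 75
p=5,k=3: s = 75+15 = 90
p=5,k=4: s = 90+20 = 110
p=5,k=5: s = 110+25 = 135
p=5,k=6: s = 135+30 = 165
p=6,k=3: s = 165+18 = 183
p=6,k=4: s = 183+24 = 207
p=6,k=5: s = 207+30 = 237
p=6,k=6: s = 237+36 = 273
p=6,k=7: s = 273+42 = 315

315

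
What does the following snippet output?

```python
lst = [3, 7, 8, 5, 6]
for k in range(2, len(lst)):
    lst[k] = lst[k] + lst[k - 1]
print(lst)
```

k=2: lst[2] = 8+7 = 15 → [3, 7, 15, 5, 6]
k=3: lst[3] = 5+15 = 20 → [3, 7, 15, 20, 6]
k=4: lst[4] = 6+20 = 26 → [3, 7, 15, 20, 26]

[3, 7, 15, 20, 26]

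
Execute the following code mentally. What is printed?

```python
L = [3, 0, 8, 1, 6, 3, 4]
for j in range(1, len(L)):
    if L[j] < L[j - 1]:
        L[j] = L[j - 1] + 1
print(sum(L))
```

j=1: 0<3, L[1] = 3+1 = 4 → [3, 4, 8, 1, 6, 3, 4]
j=2: 8>=4, unchanged → [3, 4, 8, 1, 6, 3, 4]
j=3: 1<8, L[3] = 8+1 = 9 → [3, 4, 8, 9, 6, 3, 4]
j=4: 6<9, L[4] = 9+1 = 10 → [3, 4, 8, 9, 10, 3, 4]
j=5: 3<10, L[5] = 10+1 = 11 → [3, 4, 8, 9, 10, 11, 4]
j=6: 4<11, L[6] = 11+1 = 12 → [3, 4, 8, 9, 10, 11, 12]
sum = 57

57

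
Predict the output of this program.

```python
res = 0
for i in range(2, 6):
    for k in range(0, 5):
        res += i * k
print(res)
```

140

i=2,k=0: res = 0+0 = 0
i=2,k=1: res = 0+2 = 2
i=2,k=2: res = 2+4 = 6
i=2,k=3: res = 6+6 = 12
i=2,k=4: res = 12+8 = 20
i=3,k=0: res = 20+0 = 20
i=3,k=1: res = 20+3 = 23
i=3,k=2: res = 23+6 = 29
i=3,k=3: res = 29+9 = 38
i=3,k=4: res = 38+12 = 50
i=4,k=0: res = 50+0 = 50
i=4,k=1: res = 50+4 = 54
i=4,k=2: res = 54+8 = 62
i=4,k=3: res = 62+12 = 74
i=4,k=4: res = 74+16 = 90
i=5,k=0: res = 90+0 = 90
i=5,k=1: res = 90+5 = 95
i=5,k=2: res = 95+10 = 105
i=5,k=3: res = 105+15 = 120
i=5,k=4: res = 120+20 = 140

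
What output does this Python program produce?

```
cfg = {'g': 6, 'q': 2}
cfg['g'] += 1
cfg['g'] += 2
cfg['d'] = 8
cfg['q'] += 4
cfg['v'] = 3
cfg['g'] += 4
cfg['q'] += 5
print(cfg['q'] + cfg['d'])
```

cfg['g'] = 6+1 = 7 → {'g': 7, 'q': 2}
cfg['g'] = 7+2 = 9 → {'g': 9, 'q': 2}
cfg['d'] = 8 → {'g': 9, 'q': 2, 'd': 8}
cfg['q'] = 2+4 = 6 → {'g': 9, 'q': 6, 'd': 8}
cfg['v'] = 3 → {'g': 9, 'q': 6, 'd': 8, 'v': 3}
cfg['g'] = 9+4 = 13 → {'g': 13, 'q': 6, 'd': 8, 'v': 3}
cfg['q'] = 6+5 = 11 → {'g': 13, 'q': 11, 'd': 8, 'v': 3}
cfg['q']+cfg['d'] = 11+8 = 19

19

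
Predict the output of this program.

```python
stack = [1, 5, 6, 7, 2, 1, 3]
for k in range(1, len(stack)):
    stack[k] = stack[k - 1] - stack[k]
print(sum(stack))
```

-92

k=1: stack[1] = 1-5 = -4 → [1, -4, 6, 7, 2, 1, 3]
k=2: stack[2] = (-4)-6 = -10 → [1, -4, -10, 7, 2, 1, 3]
k=3: stack[3] = (-10)-7 = -17 → [1, -4, -10, -17, 2, 1, 3]
k=4: stack[4] = (-17)-2 = -19 → [1, -4, -10, -17, -19, 1, 3]
k=5: stack[5] = (-19)-1 = -20 → [1, -4, -10, -17, -19, -20, 3]
k=6: stack[6] = (-20)-3 = -23 → [1, -4, -10, -17, -19, -20, -23]
sum = -92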